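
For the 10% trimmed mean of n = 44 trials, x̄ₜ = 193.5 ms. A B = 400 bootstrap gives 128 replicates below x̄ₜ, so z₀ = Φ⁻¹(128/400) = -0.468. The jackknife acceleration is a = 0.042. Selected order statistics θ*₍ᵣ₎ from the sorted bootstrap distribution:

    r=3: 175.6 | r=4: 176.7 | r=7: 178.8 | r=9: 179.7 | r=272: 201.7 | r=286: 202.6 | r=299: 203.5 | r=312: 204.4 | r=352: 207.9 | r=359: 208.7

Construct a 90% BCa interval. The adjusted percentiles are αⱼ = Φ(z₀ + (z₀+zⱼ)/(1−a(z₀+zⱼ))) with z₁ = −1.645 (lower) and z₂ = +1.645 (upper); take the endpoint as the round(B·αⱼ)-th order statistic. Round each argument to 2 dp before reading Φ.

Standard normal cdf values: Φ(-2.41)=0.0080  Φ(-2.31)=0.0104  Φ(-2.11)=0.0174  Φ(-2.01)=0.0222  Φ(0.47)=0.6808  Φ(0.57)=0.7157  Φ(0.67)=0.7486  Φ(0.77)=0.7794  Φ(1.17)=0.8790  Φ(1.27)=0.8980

(175.6, 204.4)

Lower: z₀ + z₁ = -0.468 + (-1.645) = -2.113; 1 − a(z₀+z₁) = 1 − (0.042)(-2.113) = 1.0887; argument = -0.468 + (-2.113)/1.0887 = -2.4088 → -2.41.
α₁ = Φ(-2.41) = 0.0080; rank = round(400 × 0.0080) = 3; θ*₍3₎ = 175.6.
Upper: z₀ + z₂ = 1.177; 1 − a(z₀+z₂) = 0.9506; argument = 0.7702 → 0.77; α₂ = 0.7794; rank = 312; θ*₍312₎ = 204.4.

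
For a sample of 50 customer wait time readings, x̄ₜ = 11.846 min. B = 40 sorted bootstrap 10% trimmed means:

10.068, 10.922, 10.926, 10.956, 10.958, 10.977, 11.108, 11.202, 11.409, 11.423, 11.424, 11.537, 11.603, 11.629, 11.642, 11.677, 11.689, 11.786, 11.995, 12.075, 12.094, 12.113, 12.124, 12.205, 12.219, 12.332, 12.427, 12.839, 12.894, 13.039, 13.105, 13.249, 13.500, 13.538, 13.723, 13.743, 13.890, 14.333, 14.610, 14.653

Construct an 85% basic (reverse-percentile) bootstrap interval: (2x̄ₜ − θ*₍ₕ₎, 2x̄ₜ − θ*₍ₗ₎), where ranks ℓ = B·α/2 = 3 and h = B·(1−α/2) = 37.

(9.802, 12.766)

Percentile endpoints at ranks 3 and 37: θ*₍3₎ = 10.926, θ*₍37₎ = 13.890.
Basic interval reflects these around x̄ₜ:
  lower = 2 × 11.846 − 13.890 = 9.802
  upper = 2 × 11.846 − 10.926 = 12.766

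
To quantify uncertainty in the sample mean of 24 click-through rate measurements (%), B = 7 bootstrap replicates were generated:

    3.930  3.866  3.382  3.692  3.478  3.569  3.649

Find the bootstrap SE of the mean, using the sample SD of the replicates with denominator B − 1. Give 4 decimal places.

Bootstrap SE is the standard deviation of the 7 replicate means.
Mean of replicates: (3.930 + 3.866 + 3.382 + 3.692 + 3.478 + 3.569 + 3.649) / 7 = 25.56600 / 7 = 3.65229
Sum of squared deviations: (+0.27771)² + (+0.21371)² + (−0.27029)² + (+0.03971)² + (−0.17429)² + (−0.08329)² + (−0.00329)² = 0.23475
Variance = 0.23475 / 6 = 0.03913
SE* = √0.03913

SE* = 0.1978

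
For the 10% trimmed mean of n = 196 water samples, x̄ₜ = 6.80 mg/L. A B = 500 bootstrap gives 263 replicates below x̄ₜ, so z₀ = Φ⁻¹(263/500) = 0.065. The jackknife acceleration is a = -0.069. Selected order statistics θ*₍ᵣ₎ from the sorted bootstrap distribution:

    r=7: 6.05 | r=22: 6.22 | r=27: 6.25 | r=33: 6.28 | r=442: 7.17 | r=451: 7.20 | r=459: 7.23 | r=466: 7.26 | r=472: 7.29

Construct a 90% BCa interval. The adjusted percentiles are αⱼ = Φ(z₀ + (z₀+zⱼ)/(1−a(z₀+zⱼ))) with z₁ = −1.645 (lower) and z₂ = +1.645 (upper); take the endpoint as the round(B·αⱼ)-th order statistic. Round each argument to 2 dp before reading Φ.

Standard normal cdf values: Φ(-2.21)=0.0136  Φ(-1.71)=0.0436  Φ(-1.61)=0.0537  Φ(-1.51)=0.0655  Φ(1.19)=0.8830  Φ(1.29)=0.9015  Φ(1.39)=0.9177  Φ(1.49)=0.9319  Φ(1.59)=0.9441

Lower: z₀ + z₁ = 0.065 + (-1.645) = -1.580; 1 − a(z₀+z₁) = 1 − (-0.069)(-1.580) = 0.8910; argument = 0.065 + (-1.580)/0.8910 = -1.7083 → -1.71.
α₁ = Φ(-1.71) = 0.0436; rank = round(500 × 0.0436) = 22; θ*₍22₎ = 6.22.
Upper: z₀ + z₂ = 1.710; 1 − a(z₀+z₂) = 1.1180; argument = 1.5945 → 1.59; α₂ = 0.9441; rank = 472; θ*₍472₎ = 7.29.

(6.22, 7.29)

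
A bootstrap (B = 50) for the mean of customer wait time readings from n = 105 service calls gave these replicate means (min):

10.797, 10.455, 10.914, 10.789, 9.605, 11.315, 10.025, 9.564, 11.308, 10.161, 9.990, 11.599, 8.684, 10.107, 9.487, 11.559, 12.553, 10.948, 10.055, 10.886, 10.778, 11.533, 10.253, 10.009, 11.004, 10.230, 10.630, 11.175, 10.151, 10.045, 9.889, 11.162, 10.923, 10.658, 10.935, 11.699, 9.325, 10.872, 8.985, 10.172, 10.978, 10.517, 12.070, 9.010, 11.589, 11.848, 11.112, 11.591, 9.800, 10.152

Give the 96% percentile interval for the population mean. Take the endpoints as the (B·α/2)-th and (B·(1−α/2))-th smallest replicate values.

(8.684, 12.070)

Sorted replicates: 8.684, 8.985, 9.010, 9.325, 9.487, 9.564, 9.605, 9.800, 9.889, 9.990, 10.009, 10.025, 10.045, 10.055, 10.107, 10.151, 10.152, 10.161, 10.172, 10.230, 10.253, 10.455, 10.517, 10.630, 10.658, 10.778, 10.789, 10.797, 10.872, 10.886, 10.914, 10.923, 10.935, 10.948, 10.978, 11.004, 11.112, 11.162, 11.175, 11.308, 11.315, 11.533, 11.559, 11.589, 11.591, 11.599, 11.699, 11.848, 12.070, 12.553
α = 0.04; lower rank = 50 × 0.020 = 1; upper rank = 50 × 0.980 = 49.
The 1st smallest replicate is 8.684; the 49th is 12.070.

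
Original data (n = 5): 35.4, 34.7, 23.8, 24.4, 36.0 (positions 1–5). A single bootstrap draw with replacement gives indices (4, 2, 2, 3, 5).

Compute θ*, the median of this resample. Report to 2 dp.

θ* = 34.70

Resample values: 24.4, 34.7, 34.7, 23.8, 36.0.
Sorted: 23.8, 24.4, 34.7, 34.7, 36.0
Median = middle value = 34.70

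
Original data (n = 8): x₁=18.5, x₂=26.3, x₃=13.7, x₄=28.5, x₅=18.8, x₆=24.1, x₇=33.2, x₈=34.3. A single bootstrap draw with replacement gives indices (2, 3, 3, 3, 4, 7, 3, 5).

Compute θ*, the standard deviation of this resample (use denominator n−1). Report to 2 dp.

Resample values: 26.3, 13.7, 13.7, 13.7, 28.5, 33.2, 13.7, 18.8.
Mean = 20.2000; sum of squared deviations = 446.0600
s² = 446.0600 / 7 = 63.7229
s = √63.7229 = 7.98

θ* = 7.98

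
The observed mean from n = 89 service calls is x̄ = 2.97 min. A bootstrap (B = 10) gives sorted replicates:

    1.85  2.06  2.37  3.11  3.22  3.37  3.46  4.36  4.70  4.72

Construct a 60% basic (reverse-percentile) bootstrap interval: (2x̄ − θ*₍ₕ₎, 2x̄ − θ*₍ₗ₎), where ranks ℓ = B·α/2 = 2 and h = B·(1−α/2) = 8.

Percentile endpoints at ranks 2 and 8: θ*₍2₎ = 2.06, θ*₍8₎ = 4.36.
Basic interval reflects these around x̄:
  lower = 2 × 2.97 − 4.36 = 1.58
  upper = 2 × 2.97 − 2.06 = 3.88

(1.58, 3.88)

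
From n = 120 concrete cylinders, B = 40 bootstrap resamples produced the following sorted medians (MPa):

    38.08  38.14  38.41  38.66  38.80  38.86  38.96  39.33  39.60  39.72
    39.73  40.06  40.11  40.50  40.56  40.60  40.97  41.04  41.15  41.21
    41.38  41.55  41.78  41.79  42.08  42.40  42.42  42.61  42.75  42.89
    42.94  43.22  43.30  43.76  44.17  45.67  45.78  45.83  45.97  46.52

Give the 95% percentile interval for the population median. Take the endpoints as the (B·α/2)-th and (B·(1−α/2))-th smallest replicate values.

(38.08, 45.97)

α = 0.05; lower rank = 40 × 0.025 = 1; upper rank = 40 × 0.975 = 39.
The 1st smallest replicate is 38.08; the 39th is 45.97.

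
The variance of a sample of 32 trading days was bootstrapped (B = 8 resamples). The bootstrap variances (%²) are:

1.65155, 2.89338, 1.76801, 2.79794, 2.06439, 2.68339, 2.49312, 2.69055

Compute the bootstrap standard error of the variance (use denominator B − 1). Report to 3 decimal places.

Bootstrap SE is the standard deviation of the 8 replicate variances.
Mean of replicates: (1.65155 + 2.89338 + 1.76801 + 2.79794 + 2.06439 + 2.68339 + 2.49312 + 2.69055) / 8 = 19.042330 / 8 = 2.380291
Sum of squared deviations: (−0.728741)² + (+0.513089)² + (−0.612281)² + (+0.417649)² + (−0.315901)² + (+0.303099)² + (+0.112829)² + (+0.310259)² = 1.644296
Variance = 1.644296 / 7 = 0.234899
SE* = √0.234899

SE* = 0.485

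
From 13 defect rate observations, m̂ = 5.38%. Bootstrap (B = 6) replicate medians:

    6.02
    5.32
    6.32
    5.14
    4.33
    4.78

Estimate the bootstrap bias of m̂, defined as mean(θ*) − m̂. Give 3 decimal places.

bias = −0.062

mean(θ*) = (6.02 + 5.32 + 6.32 + 5.14 + 4.33 + 4.78) / 6 = 5.3183
bias = 5.3183 − 5.38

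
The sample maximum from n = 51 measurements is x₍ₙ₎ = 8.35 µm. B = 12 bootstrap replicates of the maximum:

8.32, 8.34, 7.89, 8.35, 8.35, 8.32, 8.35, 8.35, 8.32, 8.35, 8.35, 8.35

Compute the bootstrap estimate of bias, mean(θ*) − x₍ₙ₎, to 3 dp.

bias = −0.047

mean(θ*) = (8.32 + 8.34 + 7.89 + 8.35 + 8.35 + 8.32 + 8.35 + 8.35 + 8.32 + 8.35 + 8.35 + 8.35) / 12 = 8.3033
bias = 8.3033 − 8.35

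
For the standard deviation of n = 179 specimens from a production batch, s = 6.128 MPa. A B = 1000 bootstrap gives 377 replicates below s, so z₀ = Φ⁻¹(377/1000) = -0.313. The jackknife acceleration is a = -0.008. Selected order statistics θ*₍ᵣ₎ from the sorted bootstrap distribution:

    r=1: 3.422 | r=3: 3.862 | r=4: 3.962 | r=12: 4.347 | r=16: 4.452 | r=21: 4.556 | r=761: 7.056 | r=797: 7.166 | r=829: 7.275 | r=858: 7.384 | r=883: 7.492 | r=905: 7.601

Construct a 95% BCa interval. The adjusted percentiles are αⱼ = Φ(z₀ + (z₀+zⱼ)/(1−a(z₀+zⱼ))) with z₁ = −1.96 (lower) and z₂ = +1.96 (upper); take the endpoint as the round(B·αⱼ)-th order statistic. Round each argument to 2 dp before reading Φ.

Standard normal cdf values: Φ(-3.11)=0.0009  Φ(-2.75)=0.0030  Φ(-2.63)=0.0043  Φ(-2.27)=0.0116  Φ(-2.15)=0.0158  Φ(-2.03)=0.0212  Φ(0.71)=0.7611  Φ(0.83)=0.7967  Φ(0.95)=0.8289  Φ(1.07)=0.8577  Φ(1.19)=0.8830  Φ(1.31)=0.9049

(3.962, 7.601)

Lower: z₀ + z₁ = -0.313 + (-1.960) = -2.273; 1 − a(z₀+z₁) = 1 − (-0.008)(-2.273) = 0.9818; argument = -0.313 + (-2.273)/0.9818 = -2.6281 → -2.63.
α₁ = Φ(-2.63) = 0.0043; rank = round(1000 × 0.0043) = 4; θ*₍4₎ = 3.962.
Upper: z₀ + z₂ = 1.647; 1 − a(z₀+z₂) = 1.0132; argument = 1.3126 → 1.31; α₂ = 0.9049; rank = 905; θ*₍905₎ = 7.601.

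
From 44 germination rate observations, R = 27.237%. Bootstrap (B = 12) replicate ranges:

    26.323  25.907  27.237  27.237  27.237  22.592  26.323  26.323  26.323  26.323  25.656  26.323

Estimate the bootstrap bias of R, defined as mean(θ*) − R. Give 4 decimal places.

bias = −1.0867

mean(θ*) = (26.323 + 25.907 + 27.237 + 27.237 + 27.237 + 22.592 + 26.323 + 26.323 + 26.323 + 26.323 + 25.656 + 26.323) / 12 = 26.15033
bias = 26.15033 − 27.237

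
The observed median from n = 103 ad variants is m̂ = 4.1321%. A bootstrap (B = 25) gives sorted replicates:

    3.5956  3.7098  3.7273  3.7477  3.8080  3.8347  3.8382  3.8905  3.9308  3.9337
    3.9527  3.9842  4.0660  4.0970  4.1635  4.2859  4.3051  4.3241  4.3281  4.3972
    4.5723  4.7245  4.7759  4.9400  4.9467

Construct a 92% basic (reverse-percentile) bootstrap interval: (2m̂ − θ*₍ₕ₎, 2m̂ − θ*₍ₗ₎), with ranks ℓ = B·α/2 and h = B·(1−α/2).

(3.3242, 4.6686)

Percentile endpoints at ranks 1 and 24: θ*₍1₎ = 3.5956, θ*₍24₎ = 4.9400.
Basic interval reflects these around m̂:
  lower = 2 × 4.1321 − 4.9400 = 3.3242
  upper = 2 × 4.1321 − 3.5956 = 4.6686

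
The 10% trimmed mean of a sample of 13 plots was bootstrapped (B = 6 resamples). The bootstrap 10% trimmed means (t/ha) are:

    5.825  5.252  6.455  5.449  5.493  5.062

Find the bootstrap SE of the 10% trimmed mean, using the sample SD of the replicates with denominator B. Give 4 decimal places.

SE* = 0.4520

Bootstrap SE is the standard deviation of the 6 replicate 10% trimmed means.
Mean of replicates: (5.825 + 5.252 + 6.455 + 5.449 + 5.493 + 5.062) / 6 = 33.53600 / 6 = 5.58933
Sum of squared deviations: (+0.23567)² + (−0.33733)² + (+0.86567)² + (−0.14033)² + (−0.09633)² + (−0.52733)² = 1.22577
Variance = 1.22577 / 6 = 0.20429
SE* = √0.20429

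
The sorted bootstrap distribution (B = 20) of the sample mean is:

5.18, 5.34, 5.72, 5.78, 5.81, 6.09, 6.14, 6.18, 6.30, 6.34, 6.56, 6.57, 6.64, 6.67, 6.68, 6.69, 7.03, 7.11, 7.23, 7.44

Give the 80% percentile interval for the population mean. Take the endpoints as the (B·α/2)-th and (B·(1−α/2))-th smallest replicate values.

α = 0.20; lower rank = 20 × 0.100 = 2; upper rank = 20 × 0.900 = 18.
The 2nd smallest replicate is 5.34; the 18th is 7.11.

(5.34, 7.11)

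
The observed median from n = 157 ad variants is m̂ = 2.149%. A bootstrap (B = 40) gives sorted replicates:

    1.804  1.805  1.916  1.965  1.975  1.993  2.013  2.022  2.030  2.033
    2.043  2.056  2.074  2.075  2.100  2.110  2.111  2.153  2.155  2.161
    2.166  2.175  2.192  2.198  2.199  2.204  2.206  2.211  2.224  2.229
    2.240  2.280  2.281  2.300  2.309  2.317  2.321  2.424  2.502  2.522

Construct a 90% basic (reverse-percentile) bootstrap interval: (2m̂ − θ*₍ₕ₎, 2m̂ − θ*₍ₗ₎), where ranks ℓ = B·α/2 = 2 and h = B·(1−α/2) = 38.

Percentile endpoints at ranks 2 and 38: θ*₍2₎ = 1.805, θ*₍38₎ = 2.424.
Basic interval reflects these around m̂:
  lower = 2 × 2.149 − 2.424 = 1.874
  upper = 2 × 2.149 − 1.805 = 2.493

(1.874, 2.493)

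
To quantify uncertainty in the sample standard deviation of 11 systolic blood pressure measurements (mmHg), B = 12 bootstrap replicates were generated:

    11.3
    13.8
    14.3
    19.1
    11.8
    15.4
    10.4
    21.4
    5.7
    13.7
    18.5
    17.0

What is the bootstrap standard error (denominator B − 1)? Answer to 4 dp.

SE* = 4.3124

Bootstrap SE is the standard deviation of the 12 replicate standard deviations.
Mean of replicates: (11.3 + 13.8 + 14.3 + 19.1 + 11.8 + 15.4 + 10.4 + 21.4 + 5.7 + 13.7 + 18.5 + 17.0) / 12 = 172.40000 / 12 = 14.36667
Sum of squared deviations: (−3.06667)² + (−0.56667)² + (−0.06667)² + (+4.73333)² + (−2.56667)² + (+1.03333)² + (−3.96667)² + (+7.03333)² + (−8.66667)² + (−0.66667)² + (+4.13333)² + (+2.63333)² = 204.56667
Variance = 204.56667 / 11 = 18.59697
SE* = √18.59697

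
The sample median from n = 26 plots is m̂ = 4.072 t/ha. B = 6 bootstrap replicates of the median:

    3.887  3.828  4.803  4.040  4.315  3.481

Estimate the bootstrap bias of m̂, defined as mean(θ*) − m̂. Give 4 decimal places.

mean(θ*) = (3.887 + 3.828 + 4.803 + 4.040 + 4.315 + 3.481) / 6 = 4.05900
bias = 4.05900 − 4.072

bias = −0.0130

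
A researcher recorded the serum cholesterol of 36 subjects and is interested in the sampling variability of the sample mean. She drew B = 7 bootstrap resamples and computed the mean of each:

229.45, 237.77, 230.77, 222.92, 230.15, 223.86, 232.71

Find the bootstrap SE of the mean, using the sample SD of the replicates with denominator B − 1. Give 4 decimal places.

Bootstrap SE is the standard deviation of the 7 replicate means.
Mean of replicates: (229.45 + 237.77 + 230.77 + 222.92 + 230.15 + 223.86 + 232.71) / 7 = 1607.63000 / 7 = 229.66143
Sum of squared deviations: (−0.21143)² + (+8.10857)² + (+1.10857)² + (−6.74143)² + (+0.48857)² + (−5.80143)² + (+3.04857)² = 155.65849
Variance = 155.65849 / 6 = 25.94308
SE* = √25.94308

SE* = 5.0934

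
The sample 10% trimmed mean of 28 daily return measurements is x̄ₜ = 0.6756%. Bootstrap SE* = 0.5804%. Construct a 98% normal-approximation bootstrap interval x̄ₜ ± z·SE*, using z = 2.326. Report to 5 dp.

Margin = 2.326 × 0.5804 = 1.350010
Interval: 0.6756 ± 1.350010

(-0.67441, 2.02561)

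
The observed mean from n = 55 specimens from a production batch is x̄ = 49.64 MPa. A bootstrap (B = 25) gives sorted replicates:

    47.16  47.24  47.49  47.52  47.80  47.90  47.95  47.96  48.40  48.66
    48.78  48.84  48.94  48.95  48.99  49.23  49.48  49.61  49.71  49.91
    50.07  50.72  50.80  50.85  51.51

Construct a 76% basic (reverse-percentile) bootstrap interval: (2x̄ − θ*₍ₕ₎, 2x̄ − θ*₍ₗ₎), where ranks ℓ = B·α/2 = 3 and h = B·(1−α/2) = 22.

(48.56, 51.79)

Percentile endpoints at ranks 3 and 22: θ*₍3₎ = 47.49, θ*₍22₎ = 50.72.
Basic interval reflects these around x̄:
  lower = 2 × 49.64 − 50.72 = 48.56
  upper = 2 × 49.64 − 47.49 = 51.79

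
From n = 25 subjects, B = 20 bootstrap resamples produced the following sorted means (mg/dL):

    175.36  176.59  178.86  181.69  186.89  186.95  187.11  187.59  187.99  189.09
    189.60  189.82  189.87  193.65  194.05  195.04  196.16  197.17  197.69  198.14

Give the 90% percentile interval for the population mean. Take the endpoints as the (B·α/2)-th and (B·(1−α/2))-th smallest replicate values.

α = 0.10; lower rank = 20 × 0.050 = 1; upper rank = 20 × 0.950 = 19.
The 1st smallest replicate is 175.36; the 19th is 197.69.

(175.36, 197.69)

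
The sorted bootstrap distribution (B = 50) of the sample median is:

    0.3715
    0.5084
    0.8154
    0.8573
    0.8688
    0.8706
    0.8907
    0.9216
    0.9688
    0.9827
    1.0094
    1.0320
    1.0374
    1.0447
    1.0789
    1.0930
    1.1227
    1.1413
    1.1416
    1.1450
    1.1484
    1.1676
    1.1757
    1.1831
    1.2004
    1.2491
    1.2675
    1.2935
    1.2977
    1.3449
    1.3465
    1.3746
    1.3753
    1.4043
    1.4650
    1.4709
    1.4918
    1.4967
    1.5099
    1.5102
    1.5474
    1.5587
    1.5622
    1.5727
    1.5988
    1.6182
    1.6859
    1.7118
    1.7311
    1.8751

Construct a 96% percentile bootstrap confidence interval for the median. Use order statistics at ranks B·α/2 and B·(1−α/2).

(0.3715, 1.7311)

α = 0.04; lower rank = 50 × 0.020 = 1; upper rank = 50 × 0.980 = 49.
The 1st smallest replicate is 0.3715; the 49th is 1.7311.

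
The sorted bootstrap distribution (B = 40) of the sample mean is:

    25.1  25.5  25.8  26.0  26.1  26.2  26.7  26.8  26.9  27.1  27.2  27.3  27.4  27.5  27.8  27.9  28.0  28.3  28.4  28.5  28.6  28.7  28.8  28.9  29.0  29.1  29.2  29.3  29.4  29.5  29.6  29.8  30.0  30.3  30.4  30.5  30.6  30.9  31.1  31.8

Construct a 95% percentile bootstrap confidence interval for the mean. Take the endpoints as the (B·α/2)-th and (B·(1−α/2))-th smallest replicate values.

α = 0.05; lower rank = 40 × 0.025 = 1; upper rank = 40 × 0.975 = 39.
The 1st smallest replicate is 25.1; the 39th is 31.1.

(25.1, 31.1)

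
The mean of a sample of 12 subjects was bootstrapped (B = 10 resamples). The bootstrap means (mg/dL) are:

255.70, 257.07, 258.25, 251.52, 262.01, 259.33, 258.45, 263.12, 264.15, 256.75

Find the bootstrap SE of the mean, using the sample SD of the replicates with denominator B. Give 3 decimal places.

Bootstrap SE is the standard deviation of the 10 replicate means.
Mean of replicates: (255.70 + 257.07 + 258.25 + 251.52 + 262.01 + 259.33 + 258.45 + 263.12 + 264.15 + 256.75) / 10 = 2586.3500 / 10 = 258.6350
Sum of squared deviations: (−2.9350)² + (−1.5650)² + (−0.3850)² + (−7.1150)² + (+3.3750)² + (+0.6950)² + (−0.1850)² + (+4.4850)² + (+5.5150)² + (−1.8850)² = 127.8264
Variance = 127.8264 / 10 = 12.7826
SE* = √12.7826

SE* = 3.575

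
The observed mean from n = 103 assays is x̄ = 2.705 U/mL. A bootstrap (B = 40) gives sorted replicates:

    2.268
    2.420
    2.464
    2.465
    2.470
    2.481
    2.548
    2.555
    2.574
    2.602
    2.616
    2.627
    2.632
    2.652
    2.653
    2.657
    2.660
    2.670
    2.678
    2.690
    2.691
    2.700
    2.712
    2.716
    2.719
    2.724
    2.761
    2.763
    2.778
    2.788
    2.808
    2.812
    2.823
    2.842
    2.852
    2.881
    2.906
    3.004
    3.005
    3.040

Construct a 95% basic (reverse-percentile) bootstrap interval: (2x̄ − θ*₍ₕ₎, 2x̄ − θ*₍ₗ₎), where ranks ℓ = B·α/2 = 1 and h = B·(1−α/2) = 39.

Percentile endpoints at ranks 1 and 39: θ*₍1₎ = 2.268, θ*₍39₎ = 3.005.
Basic interval reflects these around x̄:
  lower = 2 × 2.705 − 3.005 = 2.405
  upper = 2 × 2.705 − 2.268 = 3.142

(2.405, 3.142)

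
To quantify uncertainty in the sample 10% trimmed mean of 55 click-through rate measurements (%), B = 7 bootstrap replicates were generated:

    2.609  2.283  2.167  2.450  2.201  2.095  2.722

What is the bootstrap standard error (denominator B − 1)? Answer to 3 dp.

Bootstrap SE is the standard deviation of the 7 replicate 10% trimmed means.
Mean of replicates: (2.609 + 2.283 + 2.167 + 2.450 + 2.201 + 2.095 + 2.722) / 7 = 16.5270 / 7 = 2.3610
Sum of squared deviations: (+0.2480)² + (−0.0780)² + (−0.1940)² + (+0.0890)² + (−0.1600)² + (−0.2660)² + (+0.3610)² = 0.3398
Variance = 0.3398 / 6 = 0.0566
SE* = √0.0566

SE* = 0.238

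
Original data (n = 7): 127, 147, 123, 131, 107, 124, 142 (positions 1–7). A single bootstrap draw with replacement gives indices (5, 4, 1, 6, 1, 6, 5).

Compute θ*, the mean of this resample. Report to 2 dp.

Resample values: 107, 131, 127, 124, 127, 124, 107.
Mean = (107 + 131 + 127 + 124 + 127 + 124 + 107) / 7 = 847.0 / 7 = 121.00

θ* = 121.00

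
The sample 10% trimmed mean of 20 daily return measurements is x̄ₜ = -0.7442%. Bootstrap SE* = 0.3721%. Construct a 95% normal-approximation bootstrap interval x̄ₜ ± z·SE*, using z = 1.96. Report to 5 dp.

Margin = 1.96 × 0.3721 = 0.729316
Interval: -0.7442 ± 0.729316

(-1.47352, -0.01488)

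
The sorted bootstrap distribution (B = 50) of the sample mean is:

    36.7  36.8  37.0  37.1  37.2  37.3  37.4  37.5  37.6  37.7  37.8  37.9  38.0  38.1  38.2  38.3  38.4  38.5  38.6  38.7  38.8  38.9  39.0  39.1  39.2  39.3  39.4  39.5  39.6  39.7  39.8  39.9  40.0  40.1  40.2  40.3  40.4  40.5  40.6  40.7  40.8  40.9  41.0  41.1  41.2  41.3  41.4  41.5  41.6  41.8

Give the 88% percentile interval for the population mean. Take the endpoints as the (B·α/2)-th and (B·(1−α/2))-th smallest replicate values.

α = 0.12; lower rank = 50 × 0.060 = 3; upper rank = 50 × 0.940 = 47.
The 3rd smallest replicate is 37.0; the 47th is 41.4.

(37.0, 41.4)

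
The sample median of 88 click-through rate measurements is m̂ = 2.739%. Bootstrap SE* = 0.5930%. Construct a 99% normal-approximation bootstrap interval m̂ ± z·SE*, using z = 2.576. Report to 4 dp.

(1.2114, 4.2666)

Margin = 2.576 × 0.5930 = 1.52757
Interval: 2.739 ± 1.52757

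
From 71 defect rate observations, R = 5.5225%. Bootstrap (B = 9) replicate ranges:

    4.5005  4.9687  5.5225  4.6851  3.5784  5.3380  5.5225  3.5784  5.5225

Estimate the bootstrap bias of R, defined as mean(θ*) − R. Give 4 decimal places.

bias = −0.7207

mean(θ*) = (4.5005 + 4.9687 + 5.5225 + 4.6851 + 3.5784 + 5.3380 + 5.5225 + 3.5784 + 5.5225) / 9 = 4.80184
bias = 4.80184 − 5.5225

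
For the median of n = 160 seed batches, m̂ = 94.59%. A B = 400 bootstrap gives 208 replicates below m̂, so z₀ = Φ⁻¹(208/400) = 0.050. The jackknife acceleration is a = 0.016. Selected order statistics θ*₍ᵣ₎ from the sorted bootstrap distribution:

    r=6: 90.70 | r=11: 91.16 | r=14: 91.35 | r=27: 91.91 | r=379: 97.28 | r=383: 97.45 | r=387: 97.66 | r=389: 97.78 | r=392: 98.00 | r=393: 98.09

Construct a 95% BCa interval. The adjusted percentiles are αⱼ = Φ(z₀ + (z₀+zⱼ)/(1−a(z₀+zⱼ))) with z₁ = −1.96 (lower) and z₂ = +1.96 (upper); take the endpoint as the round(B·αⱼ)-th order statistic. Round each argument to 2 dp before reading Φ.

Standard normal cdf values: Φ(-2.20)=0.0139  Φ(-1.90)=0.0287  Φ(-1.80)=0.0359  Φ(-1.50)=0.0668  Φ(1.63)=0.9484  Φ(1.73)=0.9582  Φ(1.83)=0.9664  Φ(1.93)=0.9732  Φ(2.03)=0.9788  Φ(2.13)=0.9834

Lower: z₀ + z₁ = 0.050 + (-1.960) = -1.910; 1 − a(z₀+z₁) = 1 − (0.016)(-1.910) = 1.0306; argument = 0.050 + (-1.910)/1.0306 = -1.8034 → -1.80.
α₁ = Φ(-1.80) = 0.0359; rank = round(400 × 0.0359) = 14; θ*₍14₎ = 91.35.
Upper: z₀ + z₂ = 2.010; 1 − a(z₀+z₂) = 0.9678; argument = 2.1268 → 2.13; α₂ = 0.9834; rank = 393; θ*₍393₎ = 98.09.

(91.35, 98.09)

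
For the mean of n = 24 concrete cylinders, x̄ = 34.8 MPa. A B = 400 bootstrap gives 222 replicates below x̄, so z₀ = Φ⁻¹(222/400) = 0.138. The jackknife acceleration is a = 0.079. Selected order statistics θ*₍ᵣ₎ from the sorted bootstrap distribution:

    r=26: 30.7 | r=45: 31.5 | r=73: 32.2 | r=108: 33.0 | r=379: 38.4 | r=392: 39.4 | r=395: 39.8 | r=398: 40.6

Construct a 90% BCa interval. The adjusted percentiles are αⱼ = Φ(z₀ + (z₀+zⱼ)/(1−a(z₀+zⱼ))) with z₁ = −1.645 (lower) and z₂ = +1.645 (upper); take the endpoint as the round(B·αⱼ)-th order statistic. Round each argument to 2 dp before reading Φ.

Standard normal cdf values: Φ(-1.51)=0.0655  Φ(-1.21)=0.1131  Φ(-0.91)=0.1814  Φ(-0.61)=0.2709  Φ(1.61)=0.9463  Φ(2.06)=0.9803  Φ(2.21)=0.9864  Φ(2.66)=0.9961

(31.5, 39.8)

Lower: z₀ + z₁ = 0.138 + (-1.645) = -1.507; 1 − a(z₀+z₁) = 1 − (0.079)(-1.507) = 1.1191; argument = 0.138 + (-1.507)/1.1191 = -1.2087 → -1.21.
α₁ = Φ(-1.21) = 0.1131; rank = round(400 × 0.1131) = 45; θ*₍45₎ = 31.5.
Upper: z₀ + z₂ = 1.783; 1 − a(z₀+z₂) = 0.8591; argument = 2.2133 → 2.21; α₂ = 0.9864; rank = 395; θ*₍395₎ = 39.8.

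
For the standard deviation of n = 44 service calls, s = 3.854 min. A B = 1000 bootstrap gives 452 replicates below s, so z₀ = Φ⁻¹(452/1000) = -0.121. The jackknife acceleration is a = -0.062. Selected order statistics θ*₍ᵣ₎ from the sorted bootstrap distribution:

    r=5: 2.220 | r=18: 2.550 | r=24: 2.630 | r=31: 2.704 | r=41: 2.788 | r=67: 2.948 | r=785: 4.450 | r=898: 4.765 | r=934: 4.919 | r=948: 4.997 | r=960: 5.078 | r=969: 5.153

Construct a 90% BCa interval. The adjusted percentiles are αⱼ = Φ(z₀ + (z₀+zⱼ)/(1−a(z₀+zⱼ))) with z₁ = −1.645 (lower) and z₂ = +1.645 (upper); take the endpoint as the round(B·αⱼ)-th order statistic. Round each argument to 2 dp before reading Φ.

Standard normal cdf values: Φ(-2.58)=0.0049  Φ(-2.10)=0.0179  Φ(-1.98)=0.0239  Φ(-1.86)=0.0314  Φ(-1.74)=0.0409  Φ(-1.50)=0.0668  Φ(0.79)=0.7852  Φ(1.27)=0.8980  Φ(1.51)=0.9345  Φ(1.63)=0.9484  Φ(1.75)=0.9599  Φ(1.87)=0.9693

(2.550, 4.765)

Lower: z₀ + z₁ = -0.121 + (-1.645) = -1.766; 1 − a(z₀+z₁) = 1 − (-0.062)(-1.766) = 0.8905; argument = -0.121 + (-1.766)/0.8905 = -2.1041 → -2.10.
α₁ = Φ(-2.10) = 0.0179; rank = round(1000 × 0.0179) = 18; θ*₍18₎ = 2.550.
Upper: z₀ + z₂ = 1.524; 1 − a(z₀+z₂) = 1.0945; argument = 1.2714 → 1.27; α₂ = 0.8980; rank = 898; θ*₍898₎ = 4.765.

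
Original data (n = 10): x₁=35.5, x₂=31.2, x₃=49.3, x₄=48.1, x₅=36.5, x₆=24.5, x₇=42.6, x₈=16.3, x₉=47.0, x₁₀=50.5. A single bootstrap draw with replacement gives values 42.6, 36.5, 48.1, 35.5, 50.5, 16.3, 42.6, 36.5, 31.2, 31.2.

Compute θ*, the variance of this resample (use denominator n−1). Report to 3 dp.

θ* = 96.289

Mean = 37.1000; sum of squared deviations = 866.6000
s² = 866.6000 / 9 = 96.2889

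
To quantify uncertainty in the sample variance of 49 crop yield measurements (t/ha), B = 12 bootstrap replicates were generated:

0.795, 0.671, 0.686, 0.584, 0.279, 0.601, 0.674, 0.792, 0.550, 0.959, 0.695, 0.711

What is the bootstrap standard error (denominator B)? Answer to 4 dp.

Bootstrap SE is the standard deviation of the 12 replicate variances.
Mean of replicates: (0.795 + 0.671 + 0.686 + 0.584 + 0.279 + 0.601 + 0.674 + 0.792 + 0.550 + 0.959 + 0.695 + 0.711) / 12 = 7.99700 / 12 = 0.66642
Sum of squared deviations: (+0.12858)² + (+0.00458)² + (+0.01958)² + (−0.08242)² + (−0.38742)² + (−0.06542)² + (+0.00758)² + (+0.12558)² + (−0.11642)² + (+0.29258)² + (+0.02858)² + (+0.04458)² = 0.29589
Variance = 0.29589 / 12 = 0.02466
SE* = √0.02466

SE* = 0.1570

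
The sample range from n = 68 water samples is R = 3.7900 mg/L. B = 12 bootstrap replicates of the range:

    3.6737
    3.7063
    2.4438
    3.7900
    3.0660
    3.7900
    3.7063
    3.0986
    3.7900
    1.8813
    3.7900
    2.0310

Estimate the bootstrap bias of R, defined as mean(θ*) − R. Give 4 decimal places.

mean(θ*) = (3.6737 + 3.7063 + 2.4438 + 3.7900 + 3.0660 + 3.7900 + 3.7063 + 3.0986 + 3.7900 + 1.8813 + 3.7900 + 2.0310) / 12 = 3.23058
bias = 3.23058 − 3.7900

bias = −0.5594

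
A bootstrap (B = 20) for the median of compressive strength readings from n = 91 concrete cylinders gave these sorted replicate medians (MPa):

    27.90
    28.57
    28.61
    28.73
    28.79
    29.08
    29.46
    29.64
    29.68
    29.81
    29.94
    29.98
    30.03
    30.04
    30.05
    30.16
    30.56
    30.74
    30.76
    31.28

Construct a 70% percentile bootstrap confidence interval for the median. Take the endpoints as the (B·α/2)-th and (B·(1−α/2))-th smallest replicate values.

(28.61, 30.56)

α = 0.30; lower rank = 20 × 0.150 = 3; upper rank = 20 × 0.850 = 17.
The 3rd smallest replicate is 28.61; the 17th is 30.56.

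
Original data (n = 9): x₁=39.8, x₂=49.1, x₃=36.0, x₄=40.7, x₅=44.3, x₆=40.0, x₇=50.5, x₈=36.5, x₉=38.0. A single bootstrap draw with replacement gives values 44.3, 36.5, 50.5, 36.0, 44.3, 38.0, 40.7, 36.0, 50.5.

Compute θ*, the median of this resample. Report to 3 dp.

Sorted: 36.0, 36.0, 36.5, 38.0, 40.7, 44.3, 44.3, 50.5, 50.5
Median = middle value = 40.700

θ* = 40.700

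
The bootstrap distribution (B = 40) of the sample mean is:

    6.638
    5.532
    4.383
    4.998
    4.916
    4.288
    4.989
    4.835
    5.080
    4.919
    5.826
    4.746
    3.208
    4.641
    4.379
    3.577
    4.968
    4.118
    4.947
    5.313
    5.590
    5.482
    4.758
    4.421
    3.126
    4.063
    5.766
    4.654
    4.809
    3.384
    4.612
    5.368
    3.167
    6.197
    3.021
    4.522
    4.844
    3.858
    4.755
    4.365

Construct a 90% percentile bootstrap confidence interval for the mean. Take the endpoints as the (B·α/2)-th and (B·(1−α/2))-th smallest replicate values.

Sorted replicates: 3.021, 3.126, 3.167, 3.208, 3.384, 3.577, 3.858, 4.063, 4.118, 4.288, 4.365, 4.379, 4.383, 4.421, 4.522, 4.612, 4.641, 4.654, 4.746, 4.755, 4.758, 4.809, 4.835, 4.844, 4.916, 4.919, 4.947, 4.968, 4.989, 4.998, 5.080, 5.313, 5.368, 5.482, 5.532, 5.590, 5.766, 5.826, 6.197, 6.638
α = 0.10; lower rank = 40 × 0.050 = 2; upper rank = 40 × 0.950 = 38.
The 2nd smallest replicate is 3.126; the 38th is 5.826.

(3.126, 5.826)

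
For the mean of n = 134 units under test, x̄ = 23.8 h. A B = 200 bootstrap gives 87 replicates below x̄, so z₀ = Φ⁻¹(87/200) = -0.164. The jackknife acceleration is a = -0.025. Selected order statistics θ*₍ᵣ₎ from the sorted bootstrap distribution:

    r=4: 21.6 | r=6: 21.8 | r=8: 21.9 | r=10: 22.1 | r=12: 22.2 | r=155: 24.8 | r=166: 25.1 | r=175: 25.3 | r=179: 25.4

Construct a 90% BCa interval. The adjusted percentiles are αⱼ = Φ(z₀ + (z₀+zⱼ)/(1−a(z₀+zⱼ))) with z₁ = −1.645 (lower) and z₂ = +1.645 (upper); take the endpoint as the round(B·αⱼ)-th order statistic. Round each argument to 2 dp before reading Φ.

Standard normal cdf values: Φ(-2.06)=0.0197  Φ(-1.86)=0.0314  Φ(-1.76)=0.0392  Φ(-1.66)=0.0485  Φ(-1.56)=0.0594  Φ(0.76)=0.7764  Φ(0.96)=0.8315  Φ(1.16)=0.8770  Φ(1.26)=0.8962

(21.6, 25.4)

Lower: z₀ + z₁ = -0.164 + (-1.645) = -1.809; 1 − a(z₀+z₁) = 1 − (-0.025)(-1.809) = 0.9548; argument = -0.164 + (-1.809)/0.9548 = -2.0587 → -2.06.
α₁ = Φ(-2.06) = 0.0197; rank = round(200 × 0.0197) = 4; θ*₍4₎ = 21.6.
Upper: z₀ + z₂ = 1.481; 1 − a(z₀+z₂) = 1.0370; argument = 1.2641 → 1.26; α₂ = 0.8962; rank = 179; θ*₍179₎ = 25.4.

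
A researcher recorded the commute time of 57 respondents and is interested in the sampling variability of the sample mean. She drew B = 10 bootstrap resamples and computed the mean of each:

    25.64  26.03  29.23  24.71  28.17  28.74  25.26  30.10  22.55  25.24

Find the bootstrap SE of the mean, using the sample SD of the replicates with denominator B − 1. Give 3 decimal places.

Bootstrap SE is the standard deviation of the 10 replicate means.
Mean of replicates: (25.64 + 26.03 + 29.23 + 24.71 + 28.17 + 28.74 + 25.26 + 30.10 + 22.55 + 25.24) / 10 = 265.6700 / 10 = 26.5670
Sum of squared deviations: (−0.9270)² + (−0.5370)² + (+2.6630)² + (−1.8570)² + (+1.6030)² + (+2.1730)² + (−1.3070)² + (+3.5330)² + (−4.0170)² + (−1.3270)² = 51.0668
Variance = 51.0668 / 9 = 5.6741
SE* = √5.6741

SE* = 2.382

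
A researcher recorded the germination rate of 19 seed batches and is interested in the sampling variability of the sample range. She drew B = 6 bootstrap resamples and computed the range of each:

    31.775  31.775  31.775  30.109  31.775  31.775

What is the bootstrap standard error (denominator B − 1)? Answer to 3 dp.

SE* = 0.680

Bootstrap SE is the standard deviation of the 6 replicate ranges.
Mean of replicates: (31.775 + 31.775 + 31.775 + 30.109 + 31.775 + 31.775) / 6 = 188.9840 / 6 = 31.4973
Sum of squared deviations: (+0.2777)² + (+0.2777)² + (+0.2777)² + (−1.3883)² + (+0.2777)² + (+0.2777)² = 2.3130
Variance = 2.3130 / 5 = 0.4626
SE* = √0.4626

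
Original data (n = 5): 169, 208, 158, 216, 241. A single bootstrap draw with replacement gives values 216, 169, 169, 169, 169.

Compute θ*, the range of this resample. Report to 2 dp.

θ* = 47.00

Range = 216 − 169 = 47.00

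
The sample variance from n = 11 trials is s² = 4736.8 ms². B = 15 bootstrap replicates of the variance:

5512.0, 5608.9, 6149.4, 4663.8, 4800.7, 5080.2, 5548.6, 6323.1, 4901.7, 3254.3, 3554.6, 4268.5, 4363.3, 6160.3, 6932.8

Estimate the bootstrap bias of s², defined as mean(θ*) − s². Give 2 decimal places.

bias = +404.68

mean(θ*) = (5512.0 + 5608.9 + 6149.4 + 4663.8 + 4800.7 + 5080.2 + 5548.6 + 6323.1 + 4901.7 + 3254.3 + 3554.6 + 4268.5 + 4363.3 + 6160.3 + 6932.8) / 15 = 5141.480
bias = 5141.480 − 4736.8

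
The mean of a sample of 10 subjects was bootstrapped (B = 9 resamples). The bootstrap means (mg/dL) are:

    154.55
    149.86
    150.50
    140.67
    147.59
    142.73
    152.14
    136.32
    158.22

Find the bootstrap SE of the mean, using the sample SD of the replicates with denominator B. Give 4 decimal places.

Bootstrap SE is the standard deviation of the 9 replicate means.
Mean of replicates: (154.55 + 149.86 + 150.50 + 140.67 + 147.59 + 142.73 + 152.14 + 136.32 + 158.22) / 9 = 1332.58000 / 9 = 148.06444
Sum of squared deviations: (+6.48556)² + (+1.79556)² + (+2.43556)² + (−7.39444)² + (−0.47444)² + (−5.33444)² + (+4.07556)² + (−11.74444)² + (+10.15556)² = 392.25502
Variance = 392.25502 / 9 = 43.58389
SE* = √43.58389

SE* = 6.6018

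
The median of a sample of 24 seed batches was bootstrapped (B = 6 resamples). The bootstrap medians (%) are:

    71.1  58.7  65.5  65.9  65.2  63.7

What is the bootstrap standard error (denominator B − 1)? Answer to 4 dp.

Bootstrap SE is the standard deviation of the 6 replicate medians.
Mean of replicates: (71.1 + 58.7 + 65.5 + 65.9 + 65.2 + 63.7) / 6 = 390.10000 / 6 = 65.01667
Sum of squared deviations: (+6.08333)² + (−6.31667)² + (+0.48333)² + (+0.88333)² + (+0.18333)² + (−1.31667)² = 79.68833
Variance = 79.68833 / 5 = 15.93767
SE* = √15.93767

SE* = 3.9922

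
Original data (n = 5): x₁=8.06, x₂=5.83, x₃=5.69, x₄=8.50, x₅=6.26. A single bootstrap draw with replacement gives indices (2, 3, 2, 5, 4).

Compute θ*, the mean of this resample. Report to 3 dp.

Resample values: 5.83, 5.69, 5.83, 6.26, 8.50.
Mean = (5.83 + 5.69 + 5.83 + 6.26 + 8.50) / 5 = 32.110 / 5 = 6.422

θ* = 6.422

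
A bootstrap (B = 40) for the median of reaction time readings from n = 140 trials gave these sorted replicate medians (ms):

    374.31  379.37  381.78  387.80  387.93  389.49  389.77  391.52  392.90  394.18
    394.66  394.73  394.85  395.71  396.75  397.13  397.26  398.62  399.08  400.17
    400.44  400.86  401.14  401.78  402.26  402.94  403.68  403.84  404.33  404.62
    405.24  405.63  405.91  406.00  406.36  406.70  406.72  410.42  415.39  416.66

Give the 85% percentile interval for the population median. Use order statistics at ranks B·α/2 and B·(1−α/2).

(381.78, 406.72)

α = 0.15; lower rank = 40 × 0.075 = 3; upper rank = 40 × 0.925 = 37.
The 3rd smallest replicate is 381.78; the 37th is 406.72.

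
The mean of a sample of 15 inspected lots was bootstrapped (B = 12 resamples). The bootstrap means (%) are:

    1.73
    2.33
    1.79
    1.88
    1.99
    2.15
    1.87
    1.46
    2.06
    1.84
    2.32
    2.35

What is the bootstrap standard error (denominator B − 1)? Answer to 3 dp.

Bootstrap SE is the standard deviation of the 12 replicate means.
Mean of replicates: (1.73 + 2.33 + 1.79 + 1.88 + 1.99 + 2.15 + 1.87 + 1.46 + 2.06 + 1.84 + 2.32 + 2.35) / 12 = 23.7700 / 12 = 1.9808
Sum of squared deviations: (−0.2508)² + (+0.3492)² + (−0.1908)² + (−0.1008)² + (+0.0092)² + (+0.1692)² + (−0.1108)² + (−0.5208)² + (+0.0792)² + (−0.1408)² + (+0.3392)² + (+0.3692)² = 0.8211
Variance = 0.8211 / 11 = 0.0746
SE* = √0.0746

SE* = 0.273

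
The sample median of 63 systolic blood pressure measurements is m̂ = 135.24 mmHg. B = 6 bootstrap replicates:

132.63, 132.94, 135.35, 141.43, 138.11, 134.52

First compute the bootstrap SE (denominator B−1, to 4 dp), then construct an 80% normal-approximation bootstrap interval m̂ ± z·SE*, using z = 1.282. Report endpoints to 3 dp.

Mean of replicates = 135.8300; sum of squared deviations = 57.0970; SE* = √(57.0970/5) = 3.3793
Margin = 1.282 × 3.3793 = 4.3323
Interval: 135.24 ± 4.3323

(130.908, 139.572)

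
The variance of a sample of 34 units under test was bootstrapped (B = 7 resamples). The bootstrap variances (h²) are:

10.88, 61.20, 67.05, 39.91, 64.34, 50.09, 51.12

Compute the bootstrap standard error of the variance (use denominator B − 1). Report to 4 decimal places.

SE* = 19.3694

Bootstrap SE is the standard deviation of the 7 replicate variances.
Mean of replicates: (10.88 + 61.20 + 67.05 + 39.91 + 64.34 + 50.09 + 51.12) / 7 = 344.59000 / 7 = 49.22714
Sum of squared deviations: (−38.34714)² + (+11.97286)² + (+17.82286)² + (−9.31714)² + (+15.11286)² + (+0.86286)² + (+1.89286)² = 2251.04194
Variance = 2251.04194 / 6 = 375.17366
SE* = √375.17366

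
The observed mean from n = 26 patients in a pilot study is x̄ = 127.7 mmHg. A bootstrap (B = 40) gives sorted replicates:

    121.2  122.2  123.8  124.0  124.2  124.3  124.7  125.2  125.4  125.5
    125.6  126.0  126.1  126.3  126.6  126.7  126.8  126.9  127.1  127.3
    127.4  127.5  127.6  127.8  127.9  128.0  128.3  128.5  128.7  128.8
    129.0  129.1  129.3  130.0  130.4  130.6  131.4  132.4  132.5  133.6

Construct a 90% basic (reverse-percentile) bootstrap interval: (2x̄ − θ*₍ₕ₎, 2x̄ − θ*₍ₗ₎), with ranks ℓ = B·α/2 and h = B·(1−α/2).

(123.0, 133.2)

Percentile endpoints at ranks 2 and 38: θ*₍2₎ = 122.2, θ*₍38₎ = 132.4.
Basic interval reflects these around x̄:
  lower = 2 × 127.7 − 132.4 = 123.0
  upper = 2 × 127.7 − 122.2 = 133.2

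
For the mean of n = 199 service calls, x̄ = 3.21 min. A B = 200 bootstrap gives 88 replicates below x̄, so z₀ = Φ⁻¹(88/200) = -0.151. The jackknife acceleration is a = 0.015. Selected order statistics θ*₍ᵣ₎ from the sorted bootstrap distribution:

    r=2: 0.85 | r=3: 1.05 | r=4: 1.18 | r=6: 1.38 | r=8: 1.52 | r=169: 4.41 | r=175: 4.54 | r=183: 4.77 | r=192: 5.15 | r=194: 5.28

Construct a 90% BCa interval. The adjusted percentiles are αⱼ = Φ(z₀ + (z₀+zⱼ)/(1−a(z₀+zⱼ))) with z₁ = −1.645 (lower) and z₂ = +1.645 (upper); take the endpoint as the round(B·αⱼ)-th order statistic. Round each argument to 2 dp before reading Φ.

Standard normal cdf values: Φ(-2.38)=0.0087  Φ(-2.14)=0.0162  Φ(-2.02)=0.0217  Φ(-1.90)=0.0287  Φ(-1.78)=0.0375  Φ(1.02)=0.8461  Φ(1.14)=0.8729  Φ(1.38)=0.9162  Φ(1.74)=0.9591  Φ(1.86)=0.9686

Lower: z₀ + z₁ = -0.151 + (-1.645) = -1.796; 1 − a(z₀+z₁) = 1 − (0.015)(-1.796) = 1.0269; argument = -0.151 + (-1.796)/1.0269 = -1.8999 → -1.90.
α₁ = Φ(-1.90) = 0.0287; rank = round(200 × 0.0287) = 6; θ*₍6₎ = 1.38.
Upper: z₀ + z₂ = 1.494; 1 − a(z₀+z₂) = 0.9776; argument = 1.3772 → 1.38; α₂ = 0.9162; rank = 183; θ*₍183₎ = 4.77.

(1.38, 4.77)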